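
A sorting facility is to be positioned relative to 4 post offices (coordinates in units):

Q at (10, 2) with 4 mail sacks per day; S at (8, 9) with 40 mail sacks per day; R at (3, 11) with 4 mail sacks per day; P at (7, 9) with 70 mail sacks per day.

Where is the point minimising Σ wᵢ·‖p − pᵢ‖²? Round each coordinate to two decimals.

The minimiser of Σwᵢ‖p−pᵢ‖² is the weighted centroid p* = (Σwᵢpᵢ)/(Σwᵢ).
Σwᵢ = 118.
Σwᵢxᵢ = 4·10 + 40·8 + 4·3 + 70·7 = 862.
Σwᵢyᵢ = 4·2 + 40·9 + 4·11 + 70·9 = 1042.
x* = 862/118 = 7.31, y* = 1042/118 = 8.83.

(7.31, 8.83)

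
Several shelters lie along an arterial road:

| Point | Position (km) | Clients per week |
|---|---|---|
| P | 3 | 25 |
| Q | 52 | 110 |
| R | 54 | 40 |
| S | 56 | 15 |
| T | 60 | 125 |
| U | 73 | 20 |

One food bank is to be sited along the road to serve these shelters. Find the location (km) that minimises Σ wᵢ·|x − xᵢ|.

For a sum of weighted absolute distances on a line, the optimum is the weighted median (not the mean). Total weight W = 335; half-weight = 167.5.
Sort by position and accumulate weight:
  km 3 (P, w=25) → cum 25
  km 52 (Q, w=110) → cum 135
  km 54 (R, w=40) → cum 175  ≥ 167.5 → median here
  km 56 (S, w=15) → cum 190
  km 60 (T, w=125) → cum 315
  km 73 (U, w=20) → cum 335
Optimal location: km 54.

x = 54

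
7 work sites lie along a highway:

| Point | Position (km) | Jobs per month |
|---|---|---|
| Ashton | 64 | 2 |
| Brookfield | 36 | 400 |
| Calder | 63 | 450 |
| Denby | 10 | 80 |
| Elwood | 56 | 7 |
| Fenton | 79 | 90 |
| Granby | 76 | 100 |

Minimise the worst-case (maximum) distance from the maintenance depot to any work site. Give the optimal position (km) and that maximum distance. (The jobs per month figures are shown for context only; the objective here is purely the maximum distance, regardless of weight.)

location 44.5, max distance 34.5

The 1-center on a line is the midpoint of the two extreme points: leftmost at 10, rightmost at 79.
Optimal location = (10 + 79)/2 = 44.5; maximum distance = (79 − 10)/2 = 34.5.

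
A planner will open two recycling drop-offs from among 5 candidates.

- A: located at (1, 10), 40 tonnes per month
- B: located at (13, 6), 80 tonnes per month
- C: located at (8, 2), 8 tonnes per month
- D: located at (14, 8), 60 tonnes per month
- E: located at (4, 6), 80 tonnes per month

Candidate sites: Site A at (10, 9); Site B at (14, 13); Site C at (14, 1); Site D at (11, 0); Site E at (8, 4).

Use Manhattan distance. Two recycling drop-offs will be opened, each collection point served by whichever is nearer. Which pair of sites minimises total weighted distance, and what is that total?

{Site A, Site E}, total 1676

Evaluate every pair (each demand assigned to the nearer of the two):
  {Site A, Site E}: total = 1676
  {Site B, Site E}: total = 1876
  {Site C, Site E}: total = 1916
  {Site A, Site D}: total = 1940
  {Site A, Site C}: total = 1956
  {Site A, Site B}: total = 1972
  {Site D, Site E}: total = 2176
  {Site B, Site D}: total = 2660
  {Site B, Site C}: total = 2676
  {Site C, Site D}: total = 2780
Best pair: {Site A, Site E} with total 1676.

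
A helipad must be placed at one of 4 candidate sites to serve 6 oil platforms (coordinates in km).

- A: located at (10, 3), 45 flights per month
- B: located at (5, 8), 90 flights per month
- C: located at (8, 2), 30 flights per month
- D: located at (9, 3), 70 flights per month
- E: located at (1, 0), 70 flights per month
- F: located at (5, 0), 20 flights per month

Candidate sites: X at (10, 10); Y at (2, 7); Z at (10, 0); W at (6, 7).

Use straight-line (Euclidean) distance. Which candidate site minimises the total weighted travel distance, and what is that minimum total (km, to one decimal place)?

W, total 1637.0 km

Total weighted distance at each candidate:
  X (10, 10): total = 2707.4
  Y (2, 7): total = 2133.1
  Z (10, 0): total = 2020.3
  W (6, 7): total = 1637.0
Minimum is at W with total 1637.0 km.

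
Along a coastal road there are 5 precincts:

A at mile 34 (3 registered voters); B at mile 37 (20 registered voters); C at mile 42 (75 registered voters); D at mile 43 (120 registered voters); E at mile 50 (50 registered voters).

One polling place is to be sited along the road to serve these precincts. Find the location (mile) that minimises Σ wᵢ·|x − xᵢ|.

x = 43

For a sum of weighted absolute distances on a line, the optimum is the weighted median (not the mean). Total weight W = 268; half-weight = 134.
Sort by position and accumulate weight:
  mile 34 (A, w=3) → cum 3
  mile 37 (B, w=20) → cum 23
  mile 42 (C, w=75) → cum 98
  mile 43 (D, w=120) → cum 218  ≥ 134 → median here
  mile 50 (E, w=50) → cum 268
Optimal location: mile 43.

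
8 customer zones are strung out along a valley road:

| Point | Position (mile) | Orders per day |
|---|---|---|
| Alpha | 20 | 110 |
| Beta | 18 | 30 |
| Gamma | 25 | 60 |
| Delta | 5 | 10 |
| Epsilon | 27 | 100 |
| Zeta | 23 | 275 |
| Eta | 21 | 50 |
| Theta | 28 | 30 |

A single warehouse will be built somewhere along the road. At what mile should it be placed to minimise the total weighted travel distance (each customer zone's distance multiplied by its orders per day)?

For a sum of weighted absolute distances on a line, the optimum is the weighted median (not the mean). Total weight W = 665; half-weight = 332.5.
Sort by position and accumulate weight:
  mile 5 (Delta, w=10) → cum 10
  mile 18 (Beta, w=30) → cum 40
  mile 20 (Alpha, w=110) → cum 150
  mile 21 (Eta, w=50) → cum 200
  mile 23 (Zeta, w=275) → cum 475  ≥ 332.5 → median here
  mile 25 (Gamma, w=60) → cum 535
  mile 27 (Epsilon, w=100) → cum 635
  mile 28 (Theta, w=30) → cum 665
Optimal location: mile 23.

x = 23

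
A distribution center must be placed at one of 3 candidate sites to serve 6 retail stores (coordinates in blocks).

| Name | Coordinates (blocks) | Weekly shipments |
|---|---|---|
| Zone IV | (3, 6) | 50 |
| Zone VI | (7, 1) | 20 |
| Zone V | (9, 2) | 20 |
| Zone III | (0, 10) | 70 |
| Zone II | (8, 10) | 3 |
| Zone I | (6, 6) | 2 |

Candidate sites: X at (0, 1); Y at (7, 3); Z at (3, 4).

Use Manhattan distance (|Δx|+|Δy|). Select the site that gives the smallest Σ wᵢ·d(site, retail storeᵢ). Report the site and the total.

Z, total 1073 blocks

Total weighted distance at each candidate:
  X (0, 1): total = 1443
  Y (7, 3): total = 1462
  Z (3, 4): total = 1073
Minimum is at Z with total 1073 blocks.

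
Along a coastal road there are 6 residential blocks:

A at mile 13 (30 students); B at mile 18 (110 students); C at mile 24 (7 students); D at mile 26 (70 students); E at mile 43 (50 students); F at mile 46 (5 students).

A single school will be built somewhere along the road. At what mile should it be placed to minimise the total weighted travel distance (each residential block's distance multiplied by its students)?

For a sum of weighted absolute distances on a line, the optimum is the weighted median (not the mean). Total weight W = 272; half-weight = 136.
Sort by position and accumulate weight:
  mile 13 (A, w=30) → cum 30
  mile 18 (B, w=110) → cum 140  ≥ 136 → median here
  mile 24 (C, w=7) → cum 147
  mile 26 (D, w=70) → cum 217
  mile 43 (E, w=50) → cum 267
  mile 46 (F, w=5) → cum 272
Optimal location: mile 18.

x = 18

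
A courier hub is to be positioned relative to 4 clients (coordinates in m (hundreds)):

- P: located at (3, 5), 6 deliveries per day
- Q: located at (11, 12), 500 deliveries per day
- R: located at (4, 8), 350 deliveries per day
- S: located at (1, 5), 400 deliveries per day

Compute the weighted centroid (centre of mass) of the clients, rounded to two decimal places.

The minimiser of Σwᵢ‖p−pᵢ‖² is the weighted centroid p* = (Σwᵢpᵢ)/(Σwᵢ).
Σwᵢ = 1256.
Σwᵢxᵢ = 6·3 + 500·11 + 350·4 + 400·1 = 7318.
Σwᵢyᵢ = 6·5 + 500·12 + 350·8 + 400·5 = 10830.
x* = 7318/1256 = 5.83, y* = 10830/1256 = 8.62.

(5.83, 8.62)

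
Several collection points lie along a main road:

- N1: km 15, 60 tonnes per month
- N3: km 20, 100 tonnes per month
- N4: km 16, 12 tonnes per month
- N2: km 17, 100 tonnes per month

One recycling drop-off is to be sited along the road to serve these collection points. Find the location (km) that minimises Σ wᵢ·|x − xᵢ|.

For a sum of weighted absolute distances on a line, the optimum is the weighted median (not the mean). Total weight W = 272; half-weight = 136.
Sort by position and accumulate weight:
  km 15 (N1, w=60) → cum 60
  km 16 (N4, w=12) → cum 72
  km 17 (N2, w=100) → cum 172  ≥ 136 → median here
  km 20 (N3, w=100) → cum 272
Optimal location: km 17.

x = 17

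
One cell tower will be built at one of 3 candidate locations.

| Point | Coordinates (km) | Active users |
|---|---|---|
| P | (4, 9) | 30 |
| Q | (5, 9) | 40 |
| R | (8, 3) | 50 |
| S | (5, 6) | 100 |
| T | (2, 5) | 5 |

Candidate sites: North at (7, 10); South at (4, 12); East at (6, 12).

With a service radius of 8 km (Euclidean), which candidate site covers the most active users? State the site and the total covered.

Coverage radius r = 8 km; a point is covered iff (Δx)²+(Δy)² ≤ 8² = 64.
  North (7, 10): covers {P, Q, R, S, T} → 225
  South (4, 12): covers {P, Q, S, T} → 175
  East (6, 12): covers {P, Q, S} → 170
Maximum coverage at North: 225 active users.

North, covering 225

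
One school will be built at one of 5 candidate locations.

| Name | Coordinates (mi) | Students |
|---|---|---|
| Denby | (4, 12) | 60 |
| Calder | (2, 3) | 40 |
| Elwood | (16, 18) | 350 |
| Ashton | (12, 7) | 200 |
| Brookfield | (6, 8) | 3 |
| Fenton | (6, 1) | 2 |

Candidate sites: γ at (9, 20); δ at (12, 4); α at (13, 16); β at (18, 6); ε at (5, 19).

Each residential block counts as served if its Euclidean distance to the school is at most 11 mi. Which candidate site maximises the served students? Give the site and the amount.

Coverage radius r = 11 mi; a point is covered iff (Δx)²+(Δy)² ≤ 11² = 121.
  γ (9, 20): covers {Denby, Elwood} → 410
  δ (12, 4): covers {Calder, Ashton, Brookfield, Fenton} → 245
  α (13, 16): covers {Denby, Elwood, Ashton, Brookfield} → 613
  β (18, 6): covers {Ashton} → 200
  ε (5, 19): covers {Denby} → 60
Maximum coverage at α: 613 students.

α, covering 613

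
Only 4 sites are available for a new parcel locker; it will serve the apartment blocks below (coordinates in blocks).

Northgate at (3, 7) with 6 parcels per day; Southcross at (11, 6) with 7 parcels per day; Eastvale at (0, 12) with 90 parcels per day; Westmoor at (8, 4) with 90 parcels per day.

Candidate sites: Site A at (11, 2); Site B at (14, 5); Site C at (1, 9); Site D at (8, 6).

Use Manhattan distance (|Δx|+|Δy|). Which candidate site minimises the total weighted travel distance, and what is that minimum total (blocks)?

Total weighted distance at each candidate:
  Site A (11, 2): total = 2446
  Site B (14, 5): total = 2626
  Site C (1, 9): total = 1555
  Site D (8, 6): total = 1497
Minimum is at Site D with total 1497 blocks.

Site D, total 1497 blocks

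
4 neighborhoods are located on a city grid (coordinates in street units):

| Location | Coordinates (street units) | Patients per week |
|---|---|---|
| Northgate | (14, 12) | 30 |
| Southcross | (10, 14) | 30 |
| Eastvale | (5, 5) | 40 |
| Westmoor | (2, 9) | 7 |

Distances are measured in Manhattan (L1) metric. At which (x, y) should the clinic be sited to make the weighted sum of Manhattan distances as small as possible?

(10, 12)

Manhattan distance separates: Σwᵢ(|x−xᵢ|+|y−yᵢ|) = Σwᵢ|x−xᵢ| + Σwᵢ|y−yᵢ|, so x and y are optimised independently as 1-D weighted medians.
Total weight W = 107; half = 53.5.
x-coordinate, sorted with cumulative weight:
  x=2 (Westmoor, w=7) cum 7
  x=5 (Eastvale, w=40) cum 47
  x=10 (Southcross, w=30) cum 77  ← median
  x=14 (Northgate, w=30) cum 107
⇒ x* = 10
y-coordinate, sorted with cumulative weight:
  y=5 (Eastvale, w=40) cum 40
  y=9 (Westmoor, w=7) cum 47
  y=12 (Northgate, w=30) cum 77  ← median
  y=14 (Southcross, w=30) cum 107
⇒ y* = 12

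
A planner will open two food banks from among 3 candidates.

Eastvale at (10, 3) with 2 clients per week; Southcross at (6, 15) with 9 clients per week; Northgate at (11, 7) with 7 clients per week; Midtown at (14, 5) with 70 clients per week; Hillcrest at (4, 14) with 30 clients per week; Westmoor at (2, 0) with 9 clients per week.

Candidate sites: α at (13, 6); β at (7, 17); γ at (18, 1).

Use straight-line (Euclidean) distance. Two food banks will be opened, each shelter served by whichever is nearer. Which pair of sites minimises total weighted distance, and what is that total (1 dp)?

{α, β}, total 383.3

Evaluate every pair (each demand assigned to the nearer of the two):
  {α, β}: total = 383.3
  {α, γ}: total = 699.8
  {β, γ}: total = 768.7
Best pair: {α, β} with total 383.3.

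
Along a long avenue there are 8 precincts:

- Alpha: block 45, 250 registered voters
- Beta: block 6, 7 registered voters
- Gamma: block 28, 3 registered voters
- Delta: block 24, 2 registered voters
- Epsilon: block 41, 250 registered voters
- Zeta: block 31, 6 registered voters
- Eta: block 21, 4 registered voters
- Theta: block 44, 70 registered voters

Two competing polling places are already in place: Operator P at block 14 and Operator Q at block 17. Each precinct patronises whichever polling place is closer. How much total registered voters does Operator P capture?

7

The indifferent point is the midpoint (14+17)/2 = 15.5; precincts left of it (closer to Operator P at 14) go to Operator P, those right go to Operator Q.
  Beta at 6 (w=7) → Operator P
  Eta at 21 (w=4) → Operator Q
  Delta at 24 (w=2) → Operator Q
  Gamma at 28 (w=3) → Operator Q
  Zeta at 31 (w=6) → Operator Q
  Epsilon at 41 (w=250) → Operator Q
  Theta at 44 (w=70) → Operator Q
  Alpha at 45 (w=250) → Operator Q
Operator P captures 7; Operator Q captures 585.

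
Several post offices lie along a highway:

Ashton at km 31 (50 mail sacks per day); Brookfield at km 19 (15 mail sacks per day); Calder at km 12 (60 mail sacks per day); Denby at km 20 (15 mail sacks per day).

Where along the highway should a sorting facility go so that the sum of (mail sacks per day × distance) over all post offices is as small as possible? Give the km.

For a sum of weighted absolute distances on a line, the optimum is the weighted median (not the mean). Total weight W = 140; half-weight = 70.
Sort by position and accumulate weight:
  km 12 (Calder, w=60) → cum 60
  km 19 (Brookfield, w=15) → cum 75  ≥ 70 → median here
  km 20 (Denby, w=15) → cum 90
  km 31 (Ashton, w=50) → cum 140
Optimal location: km 19.

x = 19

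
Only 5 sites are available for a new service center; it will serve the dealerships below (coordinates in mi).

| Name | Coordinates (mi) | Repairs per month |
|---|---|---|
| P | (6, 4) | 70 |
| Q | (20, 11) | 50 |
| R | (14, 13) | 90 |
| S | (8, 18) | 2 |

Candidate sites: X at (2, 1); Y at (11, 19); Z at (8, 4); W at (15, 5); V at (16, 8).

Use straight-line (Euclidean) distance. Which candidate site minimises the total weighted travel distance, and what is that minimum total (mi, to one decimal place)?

Total weighted distance at each candidate:
  X (2, 1): total = 2943.0
  Y (11, 19): total = 2318.9
  Z (8, 4): total = 1836.1
  W (15, 5): total = 1779.5
  V (16, 8): total = 1514.2
Minimum is at V with total 1514.2 mi.

V, total 1514.2 mi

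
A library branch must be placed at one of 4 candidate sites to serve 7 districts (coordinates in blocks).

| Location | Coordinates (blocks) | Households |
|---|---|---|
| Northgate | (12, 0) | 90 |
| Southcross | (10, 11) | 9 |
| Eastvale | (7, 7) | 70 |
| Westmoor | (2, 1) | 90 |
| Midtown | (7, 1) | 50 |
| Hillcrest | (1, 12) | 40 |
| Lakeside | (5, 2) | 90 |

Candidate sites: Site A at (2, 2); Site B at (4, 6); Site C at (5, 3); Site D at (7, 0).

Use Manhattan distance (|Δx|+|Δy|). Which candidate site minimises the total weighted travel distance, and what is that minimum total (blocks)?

Site C, total 2697 blocks

Total weighted distance at each candidate:
  Site A (2, 2): total = 3033
  Site B (4, 6): total = 3479
  Site C (5, 3): total = 2697
  Site D (7, 0): total = 2736
Minimum is at Site C with total 2697 blocks.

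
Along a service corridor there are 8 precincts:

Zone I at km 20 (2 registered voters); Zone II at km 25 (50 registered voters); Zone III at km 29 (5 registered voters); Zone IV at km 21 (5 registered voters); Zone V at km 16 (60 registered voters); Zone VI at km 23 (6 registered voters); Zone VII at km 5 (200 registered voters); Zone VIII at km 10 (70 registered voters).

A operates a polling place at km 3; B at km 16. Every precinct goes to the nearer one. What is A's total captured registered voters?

200

The indifferent point is the midpoint (3+16)/2 = 9.5; precincts left of it (closer to A at 3) go to A, those right go to B.
  Zone VII at 5 (w=200) → A
  Zone VIII at 10 (w=70) → B
  Zone V at 16 (w=60) → B
  Zone I at 20 (w=2) → B
  Zone IV at 21 (w=5) → B
  Zone VI at 23 (w=6) → B
  Zone II at 25 (w=50) → B
  Zone III at 29 (w=5) → B
A captures 200; B captures 198.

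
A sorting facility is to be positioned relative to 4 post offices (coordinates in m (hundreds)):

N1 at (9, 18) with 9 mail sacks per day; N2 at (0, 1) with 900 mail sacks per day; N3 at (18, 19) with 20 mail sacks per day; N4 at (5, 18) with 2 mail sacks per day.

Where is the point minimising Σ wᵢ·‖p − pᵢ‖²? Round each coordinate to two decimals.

(0.48, 1.59)

The minimiser of Σwᵢ‖p−pᵢ‖² is the weighted centroid p* = (Σwᵢpᵢ)/(Σwᵢ).
Σwᵢ = 931.
Σwᵢxᵢ = 9·9 + 900·0 + 20·18 + 2·5 = 451.
Σwᵢyᵢ = 9·18 + 900·1 + 20·19 + 2·18 = 1478.
x* = 451/931 = 0.48, y* = 1478/931 = 1.59.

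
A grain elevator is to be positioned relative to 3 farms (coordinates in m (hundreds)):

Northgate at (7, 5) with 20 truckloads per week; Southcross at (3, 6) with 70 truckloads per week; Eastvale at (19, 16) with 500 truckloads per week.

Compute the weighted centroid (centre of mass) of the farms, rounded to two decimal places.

(16.69, 14.44)

The minimiser of Σwᵢ‖p−pᵢ‖² is the weighted centroid p* = (Σwᵢpᵢ)/(Σwᵢ).
Σwᵢ = 590.
Σwᵢxᵢ = 20·7 + 70·3 + 500·19 = 9850.
Σwᵢyᵢ = 20·5 + 70·6 + 500·16 = 8520.
x* = 9850/590 = 16.69, y* = 8520/590 = 14.44.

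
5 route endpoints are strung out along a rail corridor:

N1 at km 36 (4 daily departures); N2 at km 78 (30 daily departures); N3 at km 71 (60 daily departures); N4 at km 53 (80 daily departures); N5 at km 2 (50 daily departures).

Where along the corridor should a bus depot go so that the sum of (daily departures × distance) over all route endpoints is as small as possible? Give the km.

For a sum of weighted absolute distances on a line, the optimum is the weighted median (not the mean). Total weight W = 224; half-weight = 112.
Sort by position and accumulate weight:
  km 2 (N5, w=50) → cum 50
  km 36 (N1, w=4) → cum 54
  km 53 (N4, w=80) → cum 134  ≥ 112 → median here
  km 71 (N3, w=60) → cum 194
  km 78 (N2, w=30) → cum 224
Optimal location: km 53.

x = 53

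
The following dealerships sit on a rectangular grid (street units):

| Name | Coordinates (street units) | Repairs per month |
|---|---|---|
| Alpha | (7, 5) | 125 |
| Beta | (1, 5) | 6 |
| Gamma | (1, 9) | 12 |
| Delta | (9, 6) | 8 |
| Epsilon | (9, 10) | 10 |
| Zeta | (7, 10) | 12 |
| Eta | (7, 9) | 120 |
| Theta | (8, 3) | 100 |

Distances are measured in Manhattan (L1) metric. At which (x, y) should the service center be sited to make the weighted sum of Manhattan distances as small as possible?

(7, 5)

Manhattan distance separates: Σwᵢ(|x−xᵢ|+|y−yᵢ|) = Σwᵢ|x−xᵢ| + Σwᵢ|y−yᵢ|, so x and y are optimised independently as 1-D weighted medians.
Total weight W = 393; half = 196.5.
x-coordinate, sorted with cumulative weight:
  x=1 (Beta, w=6) cum 6
  x=1 (Gamma, w=12) cum 18
  x=7 (Alpha, w=125) cum 143
  x=7 (Zeta, w=12) cum 155
  x=7 (Eta, w=120) cum 275  ← median
  x=8 (Theta, w=100) cum 375
  x=9 (Delta, w=8) cum 383
  x=9 (Epsilon, w=10) cum 393
⇒ x* = 7
y-coordinate, sorted with cumulative weight:
  y=3 (Theta, w=100) cum 100
  y=5 (Alpha, w=125) cum 225  ← median
  y=5 (Beta, w=6) cum 231
  y=6 (Delta, w=8) cum 239
  y=9 (Gamma, w=12) cum 251
  y=9 (Eta, w=120) cum 371
  y=10 (Epsilon, w=10) cum 381
  y=10 (Zeta, w=12) cum 393
⇒ y* = 5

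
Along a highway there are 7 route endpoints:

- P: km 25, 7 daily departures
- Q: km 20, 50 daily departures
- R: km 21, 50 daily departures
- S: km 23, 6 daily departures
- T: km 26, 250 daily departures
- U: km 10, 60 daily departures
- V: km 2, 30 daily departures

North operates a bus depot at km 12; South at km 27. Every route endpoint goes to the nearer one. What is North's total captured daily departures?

The indifferent point is the midpoint (12+27)/2 = 19.5; route endpoints left of it (closer to North at 12) go to North, those right go to South.
  V at 2 (w=30) → North
  U at 10 (w=60) → North
  Q at 20 (w=50) → South
  R at 21 (w=50) → South
  S at 23 (w=6) → South
  P at 25 (w=7) → South
  T at 26 (w=250) → South
North captures 90; South captures 363.

90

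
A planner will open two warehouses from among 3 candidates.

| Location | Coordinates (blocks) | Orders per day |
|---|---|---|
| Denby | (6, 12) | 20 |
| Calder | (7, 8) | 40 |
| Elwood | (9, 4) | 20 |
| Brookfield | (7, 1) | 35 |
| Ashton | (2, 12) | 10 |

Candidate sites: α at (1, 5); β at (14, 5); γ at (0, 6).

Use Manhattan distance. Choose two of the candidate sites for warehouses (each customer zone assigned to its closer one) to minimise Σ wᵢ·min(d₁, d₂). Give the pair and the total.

Evaluate every pair (each demand assigned to the nearer of the two):
  {α, β}: total = 1150
  {β, γ}: total = 1185
  {α, γ}: total = 1210
Best pair: {α, β} with total 1150.

{α, β}, total 1150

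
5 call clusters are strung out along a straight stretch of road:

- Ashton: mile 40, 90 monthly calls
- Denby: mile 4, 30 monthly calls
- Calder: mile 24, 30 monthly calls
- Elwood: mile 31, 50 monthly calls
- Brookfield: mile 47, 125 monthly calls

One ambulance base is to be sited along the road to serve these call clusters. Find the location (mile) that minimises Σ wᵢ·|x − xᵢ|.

For a sum of weighted absolute distances on a line, the optimum is the weighted median (not the mean). Total weight W = 325; half-weight = 162.5.
Sort by position and accumulate weight:
  mile 4 (Denby, w=30) → cum 30
  mile 24 (Calder, w=30) → cum 60
  mile 31 (Elwood, w=50) → cum 110
  mile 40 (Ashton, w=90) → cum 200  ≥ 162.5 → median here
  mile 47 (Brookfield, w=125) → cum 325
Optimal location: mile 40.

x = 40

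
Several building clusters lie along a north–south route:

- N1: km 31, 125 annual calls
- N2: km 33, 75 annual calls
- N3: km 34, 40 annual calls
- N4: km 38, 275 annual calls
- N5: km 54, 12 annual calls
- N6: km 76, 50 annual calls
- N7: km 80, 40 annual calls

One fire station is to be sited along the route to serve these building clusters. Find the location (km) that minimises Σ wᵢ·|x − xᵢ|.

x = 38

For a sum of weighted absolute distances on a line, the optimum is the weighted median (not the mean). Total weight W = 617; half-weight = 308.5.
Sort by position and accumulate weight:
  km 31 (N1, w=125) → cum 125
  km 33 (N2, w=75) → cum 200
  km 34 (N3, w=40) → cum 240
  km 38 (N4, w=275) → cum 515  ≥ 308.5 → median here
  km 54 (N5, w=12) → cum 527
  km 76 (N6, w=50) → cum 577
  km 80 (N7, w=40) → cum 617
Optimal location: km 38.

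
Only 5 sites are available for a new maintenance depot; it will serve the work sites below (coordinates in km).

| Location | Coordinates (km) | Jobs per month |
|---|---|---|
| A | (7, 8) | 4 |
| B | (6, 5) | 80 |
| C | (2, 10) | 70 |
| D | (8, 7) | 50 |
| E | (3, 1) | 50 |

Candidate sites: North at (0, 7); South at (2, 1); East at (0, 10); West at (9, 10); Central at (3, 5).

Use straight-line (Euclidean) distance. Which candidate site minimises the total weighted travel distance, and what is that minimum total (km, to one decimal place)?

Central, total 1086.2 km

Total weighted distance at each candidate:
  North (0, 7): total = 1522.0
  South (2, 1): total = 1591.2
  East (0, 10): total = 1695.5
  West (9, 10): total = 1666.7
  Central (3, 5): total = 1086.2
Minimum is at Central with total 1086.2 km.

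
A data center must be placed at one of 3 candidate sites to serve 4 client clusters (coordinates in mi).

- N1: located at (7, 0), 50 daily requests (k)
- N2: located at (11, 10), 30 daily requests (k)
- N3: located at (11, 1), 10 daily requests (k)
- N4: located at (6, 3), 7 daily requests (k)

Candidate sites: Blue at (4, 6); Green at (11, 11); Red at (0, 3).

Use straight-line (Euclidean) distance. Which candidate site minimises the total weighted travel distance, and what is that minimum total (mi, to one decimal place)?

Total weighted distance at each candidate:
  Blue (4, 6): total = 688.5
  Green (11, 11): total = 781.3
  Red (0, 3): total = 925.7
Minimum is at Blue with total 688.5 mi.

Blue, total 688.5 mi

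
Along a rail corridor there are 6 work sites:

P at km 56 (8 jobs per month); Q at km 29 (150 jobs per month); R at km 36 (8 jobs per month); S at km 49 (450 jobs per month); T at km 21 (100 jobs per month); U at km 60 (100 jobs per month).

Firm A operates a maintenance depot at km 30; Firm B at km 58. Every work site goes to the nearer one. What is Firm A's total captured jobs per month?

258

The indifferent point is the midpoint (30+58)/2 = 44; work sites left of it (closer to Firm A at 30) go to Firm A, those right go to Firm B.
  T at 21 (w=100) → Firm A
  Q at 29 (w=150) → Firm A
  R at 36 (w=8) → Firm A
  S at 49 (w=450) → Firm B
  P at 56 (w=8) → Firm B
  U at 60 (w=100) → Firm B
Firm A captures 258; Firm B captures 558.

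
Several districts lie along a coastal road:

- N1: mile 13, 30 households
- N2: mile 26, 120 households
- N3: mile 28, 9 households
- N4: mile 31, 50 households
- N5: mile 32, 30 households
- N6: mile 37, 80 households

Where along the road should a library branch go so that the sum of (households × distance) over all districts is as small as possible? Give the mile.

x = 31

For a sum of weighted absolute distances on a line, the optimum is the weighted median (not the mean). Total weight W = 319; half-weight = 159.5.
Sort by position and accumulate weight:
  mile 13 (N1, w=30) → cum 30
  mile 26 (N2, w=120) → cum 150
  mile 28 (N3, w=9) → cum 159
  mile 31 (N4, w=50) → cum 209  ≥ 159.5 → median here
  mile 32 (N5, w=30) → cum 239
  mile 37 (N6, w=80) → cum 319
Optimal location: mile 31.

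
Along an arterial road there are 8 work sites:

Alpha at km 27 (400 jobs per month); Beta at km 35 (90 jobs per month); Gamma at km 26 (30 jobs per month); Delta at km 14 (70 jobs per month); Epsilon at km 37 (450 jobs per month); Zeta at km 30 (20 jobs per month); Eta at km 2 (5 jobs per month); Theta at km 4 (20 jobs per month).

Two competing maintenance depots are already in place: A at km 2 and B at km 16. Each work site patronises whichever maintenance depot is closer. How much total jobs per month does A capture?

25

The indifferent point is the midpoint (2+16)/2 = 9; work sites left of it (closer to A at 2) go to A, those right go to B.
  Eta at 2 (w=5) → A
  Theta at 4 (w=20) → A
  Delta at 14 (w=70) → B
  Gamma at 26 (w=30) → B
  Alpha at 27 (w=400) → B
  Zeta at 30 (w=20) → B
  Beta at 35 (w=90) → B
  Epsilon at 37 (w=450) → B
A captures 25; B captures 1060.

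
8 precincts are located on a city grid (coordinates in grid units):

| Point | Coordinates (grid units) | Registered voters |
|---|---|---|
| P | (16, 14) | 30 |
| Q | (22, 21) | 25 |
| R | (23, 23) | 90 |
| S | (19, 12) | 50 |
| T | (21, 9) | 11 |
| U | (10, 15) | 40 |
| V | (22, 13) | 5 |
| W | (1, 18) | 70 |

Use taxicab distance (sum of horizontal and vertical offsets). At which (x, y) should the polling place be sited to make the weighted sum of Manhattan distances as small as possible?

Manhattan distance separates: Σwᵢ(|x−xᵢ|+|y−yᵢ|) = Σwᵢ|x−xᵢ| + Σwᵢ|y−yᵢ|, so x and y are optimised independently as 1-D weighted medians.
Total weight W = 321; half = 160.5.
x-coordinate, sorted with cumulative weight:
  x=1 (W, w=70) cum 70
  x=10 (U, w=40) cum 110
  x=16 (P, w=30) cum 140
  x=19 (S, w=50) cum 190  ← median
  x=21 (T, w=11) cum 201
  x=22 (Q, w=25) cum 226
  x=22 (V, w=5) cum 231
  x=23 (R, w=90) cum 321
⇒ x* = 19
y-coordinate, sorted with cumulative weight:
  y=9 (T, w=11) cum 11
  y=12 (S, w=50) cum 61
  y=13 (V, w=5) cum 66
  y=14 (P, w=30) cum 96
  y=15 (U, w=40) cum 136
  y=18 (W, w=70) cum 206  ← median
  y=21 (Q, w=25) cum 231
  y=23 (R, w=90) cum 321
⇒ y* = 18

(19, 18)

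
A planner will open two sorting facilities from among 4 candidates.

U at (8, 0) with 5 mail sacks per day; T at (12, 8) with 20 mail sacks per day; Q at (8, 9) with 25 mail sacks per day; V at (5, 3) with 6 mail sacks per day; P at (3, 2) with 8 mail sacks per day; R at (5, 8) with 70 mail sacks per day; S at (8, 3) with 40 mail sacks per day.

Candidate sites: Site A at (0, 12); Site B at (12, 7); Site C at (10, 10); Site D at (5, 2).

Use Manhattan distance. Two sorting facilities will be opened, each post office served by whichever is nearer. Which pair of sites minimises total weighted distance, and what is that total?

{Site C, Site D}, total 782

Evaluate every pair (each demand assigned to the nearer of the two):
  {Site C, Site D}: total = 782
  {Site B, Site D}: total = 797
  {Site A, Site D}: total = 1137
  {Site B, Site C}: total = 1138
  {Site A, Site C}: total = 1241
  {Site A, Site B}: total = 1275
Best pair: {Site C, Site D} with total 782.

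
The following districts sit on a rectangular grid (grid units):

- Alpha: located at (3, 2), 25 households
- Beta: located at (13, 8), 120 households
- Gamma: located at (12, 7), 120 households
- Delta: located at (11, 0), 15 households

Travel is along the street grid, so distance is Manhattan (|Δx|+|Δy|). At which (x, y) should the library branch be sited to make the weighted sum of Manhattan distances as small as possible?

Manhattan distance separates: Σwᵢ(|x−xᵢ|+|y−yᵢ|) = Σwᵢ|x−xᵢ| + Σwᵢ|y−yᵢ|, so x and y are optimised independently as 1-D weighted medians.
Total weight W = 280; half = 140.
x-coordinate, sorted with cumulative weight:
  x=3 (Alpha, w=25) cum 25
  x=11 (Delta, w=15) cum 40
  x=12 (Gamma, w=120) cum 160  ← median
  x=13 (Beta, w=120) cum 280
⇒ x* = 12
y-coordinate, sorted with cumulative weight:
  y=0 (Delta, w=15) cum 15
  y=2 (Alpha, w=25) cum 40
  y=7 (Gamma, w=120) cum 160  ← median
  y=8 (Beta, w=120) cum 280
⇒ y* = 7

(12, 7)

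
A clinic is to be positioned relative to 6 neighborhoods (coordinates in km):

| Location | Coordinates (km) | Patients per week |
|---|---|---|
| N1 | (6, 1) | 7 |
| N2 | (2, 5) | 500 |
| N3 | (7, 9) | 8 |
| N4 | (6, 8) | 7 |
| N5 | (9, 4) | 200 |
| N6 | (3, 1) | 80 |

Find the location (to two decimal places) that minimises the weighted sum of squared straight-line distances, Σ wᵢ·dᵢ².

(3.97, 4.38)

The minimiser of Σwᵢ‖p−pᵢ‖² is the weighted centroid p* = (Σwᵢpᵢ)/(Σwᵢ).
Σwᵢ = 802.
Σwᵢxᵢ = 7·6 + 500·2 + 8·7 + 7·6 + 200·9 + 80·3 = 3180.
Σwᵢyᵢ = 7·1 + 500·5 + 8·9 + 7·8 + 200·4 + 80·1 = 3515.
x* = 3180/802 = 3.97, y* = 3515/802 = 4.38.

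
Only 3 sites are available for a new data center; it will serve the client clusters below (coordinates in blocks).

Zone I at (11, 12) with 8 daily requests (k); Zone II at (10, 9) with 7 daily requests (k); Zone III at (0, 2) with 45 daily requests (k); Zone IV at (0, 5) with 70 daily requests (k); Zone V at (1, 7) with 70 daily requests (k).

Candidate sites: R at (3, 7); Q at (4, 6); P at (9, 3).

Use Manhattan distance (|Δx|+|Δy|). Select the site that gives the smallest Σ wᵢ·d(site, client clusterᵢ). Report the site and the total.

Total weighted distance at each candidate:
  R (3, 7): total = 1017
  Q (4, 6): total = 1157
  P (9, 3): total = 2197
Minimum is at R with total 1017 blocks.

R, total 1017 blocks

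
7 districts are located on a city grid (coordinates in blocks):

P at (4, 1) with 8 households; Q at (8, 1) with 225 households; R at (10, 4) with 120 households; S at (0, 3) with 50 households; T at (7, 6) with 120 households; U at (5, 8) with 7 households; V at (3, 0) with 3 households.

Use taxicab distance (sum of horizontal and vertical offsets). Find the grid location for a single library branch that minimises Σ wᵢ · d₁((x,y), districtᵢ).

(8, 3)

Manhattan distance separates: Σwᵢ(|x−xᵢ|+|y−yᵢ|) = Σwᵢ|x−xᵢ| + Σwᵢ|y−yᵢ|, so x and y are optimised independently as 1-D weighted medians.
Total weight W = 533; half = 266.5.
x-coordinate, sorted with cumulative weight:
  x=0 (S, w=50) cum 50
  x=3 (V, w=3) cum 53
  x=4 (P, w=8) cum 61
  x=5 (U, w=7) cum 68
  x=7 (T, w=120) cum 188
  x=8 (Q, w=225) cum 413  ← median
  x=10 (R, w=120) cum 533
⇒ x* = 8
y-coordinate, sorted with cumulative weight:
  y=0 (V, w=3) cum 3
  y=1 (P, w=8) cum 11
  y=1 (Q, w=225) cum 236
  y=3 (S, w=50) cum 286  ← median
  y=4 (R, w=120) cum 406
  y=6 (T, w=120) cum 526
  y=8 (U, w=7) cum 533
⇒ y* = 3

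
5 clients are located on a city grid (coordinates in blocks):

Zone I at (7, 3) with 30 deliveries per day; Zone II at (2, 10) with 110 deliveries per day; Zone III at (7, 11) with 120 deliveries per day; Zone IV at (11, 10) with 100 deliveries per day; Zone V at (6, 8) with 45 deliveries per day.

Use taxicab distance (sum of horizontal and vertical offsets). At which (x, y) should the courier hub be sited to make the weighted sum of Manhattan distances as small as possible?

(7, 10)

Manhattan distance separates: Σwᵢ(|x−xᵢ|+|y−yᵢ|) = Σwᵢ|x−xᵢ| + Σwᵢ|y−yᵢ|, so x and y are optimised independently as 1-D weighted medians.
Total weight W = 405; half = 202.5.
x-coordinate, sorted with cumulative weight:
  x=2 (Zone II, w=110) cum 110
  x=6 (Zone V, w=45) cum 155
  x=7 (Zone I, w=30) cum 185
  x=7 (Zone III, w=120) cum 305  ← median
  x=11 (Zone IV, w=100) cum 405
⇒ x* = 7
y-coordinate, sorted with cumulative weight:
  y=3 (Zone I, w=30) cum 30
  y=8 (Zone V, w=45) cum 75
  y=10 (Zone II, w=110) cum 185
  y=10 (Zone IV, w=100) cum 285  ← median
  y=11 (Zone III, w=120) cum 405
⇒ y* = 10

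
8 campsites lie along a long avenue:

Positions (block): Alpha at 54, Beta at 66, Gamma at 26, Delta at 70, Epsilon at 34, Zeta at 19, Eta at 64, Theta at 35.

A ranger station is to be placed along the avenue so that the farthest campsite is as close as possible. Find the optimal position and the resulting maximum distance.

location 44.5, max distance 25.5

The 1-center on a line is the midpoint of the two extreme points: leftmost at 19, rightmost at 70.
Optimal location = (19 + 70)/2 = 44.5; maximum distance = (70 − 19)/2 = 25.5.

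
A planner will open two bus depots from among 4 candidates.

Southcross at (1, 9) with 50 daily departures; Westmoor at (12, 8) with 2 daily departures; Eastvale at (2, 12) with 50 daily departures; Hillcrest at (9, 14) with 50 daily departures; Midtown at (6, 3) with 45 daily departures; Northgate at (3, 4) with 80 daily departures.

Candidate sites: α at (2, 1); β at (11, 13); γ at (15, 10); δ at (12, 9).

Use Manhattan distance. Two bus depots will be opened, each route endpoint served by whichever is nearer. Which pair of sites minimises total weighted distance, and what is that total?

Evaluate every pair (each demand assigned to the nearer of the two):
  {α, β}: total = 1702
  {α, δ}: total = 1992
  {α, γ}: total = 2100
  {β, δ}: total = 2862
  {γ, δ}: total = 3262
  {β, γ}: total = 3395
Best pair: {α, β} with total 1702.

{α, β}, total 1702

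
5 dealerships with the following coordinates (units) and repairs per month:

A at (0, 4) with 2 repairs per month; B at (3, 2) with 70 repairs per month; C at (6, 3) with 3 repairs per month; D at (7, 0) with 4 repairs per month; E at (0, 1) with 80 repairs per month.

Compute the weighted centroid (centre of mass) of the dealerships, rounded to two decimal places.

The minimiser of Σwᵢ‖p−pᵢ‖² is the weighted centroid p* = (Σwᵢpᵢ)/(Σwᵢ).
Σwᵢ = 159.
Σwᵢxᵢ = 2·0 + 70·3 + 3·6 + 4·7 + 80·0 = 256.
Σwᵢyᵢ = 2·4 + 70·2 + 3·3 + 4·0 + 80·1 = 237.
x* = 256/159 = 1.61, y* = 237/159 = 1.49.

(1.61, 1.49)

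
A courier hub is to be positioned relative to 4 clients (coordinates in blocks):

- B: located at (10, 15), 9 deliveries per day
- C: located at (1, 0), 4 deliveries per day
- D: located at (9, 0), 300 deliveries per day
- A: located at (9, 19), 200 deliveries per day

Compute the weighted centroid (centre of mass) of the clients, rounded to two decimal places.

The minimiser of Σwᵢ‖p−pᵢ‖² is the weighted centroid p* = (Σwᵢpᵢ)/(Σwᵢ).
Σwᵢ = 513.
Σwᵢxᵢ = 9·10 + 4·1 + 300·9 + 200·9 = 4594.
Σwᵢyᵢ = 9·15 + 4·0 + 300·0 + 200·19 = 3935.
x* = 4594/513 = 8.96, y* = 3935/513 = 7.67.

(8.96, 7.67)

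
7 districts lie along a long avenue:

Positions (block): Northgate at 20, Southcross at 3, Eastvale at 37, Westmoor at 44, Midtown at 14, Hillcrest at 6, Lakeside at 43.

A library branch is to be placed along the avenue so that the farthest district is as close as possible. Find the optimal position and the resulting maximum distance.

location 23.5, max distance 20.5

The 1-center on a line is the midpoint of the two extreme points: leftmost at 3, rightmost at 44.
Optimal location = (3 + 44)/2 = 23.5; maximum distance = (44 − 3)/2 = 20.5.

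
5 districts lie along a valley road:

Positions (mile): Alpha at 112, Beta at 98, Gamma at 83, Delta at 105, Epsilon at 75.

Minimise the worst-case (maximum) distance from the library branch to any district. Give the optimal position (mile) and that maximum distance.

location 93.5, max distance 18.5

The 1-center on a line is the midpoint of the two extreme points: leftmost at 75, rightmost at 112.
Optimal location = (75 + 112)/2 = 93.5; maximum distance = (112 − 75)/2 = 18.5.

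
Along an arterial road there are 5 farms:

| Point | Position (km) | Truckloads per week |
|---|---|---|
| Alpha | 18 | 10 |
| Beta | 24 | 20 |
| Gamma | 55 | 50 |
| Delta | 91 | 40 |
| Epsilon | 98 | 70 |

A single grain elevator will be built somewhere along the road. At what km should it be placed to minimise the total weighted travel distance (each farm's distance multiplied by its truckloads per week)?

x = 91

For a sum of weighted absolute distances on a line, the optimum is the weighted median (not the mean). Total weight W = 190; half-weight = 95.
Sort by position and accumulate weight:
  km 18 (Alpha, w=10) → cum 10
  km 24 (Beta, w=20) → cum 30
  km 55 (Gamma, w=50) → cum 80
  km 91 (Delta, w=40) → cum 120  ≥ 95 → median here
  km 98 (Epsilon, w=70) → cum 190
Optimal location: km 91.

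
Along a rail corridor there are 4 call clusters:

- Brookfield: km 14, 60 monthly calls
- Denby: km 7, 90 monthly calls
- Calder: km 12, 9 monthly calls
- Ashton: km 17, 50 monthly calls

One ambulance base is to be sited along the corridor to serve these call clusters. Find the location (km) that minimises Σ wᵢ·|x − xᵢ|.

For a sum of weighted absolute distances on a line, the optimum is the weighted median (not the mean). Total weight W = 209; half-weight = 104.5.
Sort by position and accumulate weight:
  km 7 (Denby, w=90) → cum 90
  km 12 (Calder, w=9) → cum 99
  km 14 (Brookfield, w=60) → cum 159  ≥ 104.5 → median here
  km 17 (Ashton, w=50) → cum 209
Optimal location: km 14.

x = 14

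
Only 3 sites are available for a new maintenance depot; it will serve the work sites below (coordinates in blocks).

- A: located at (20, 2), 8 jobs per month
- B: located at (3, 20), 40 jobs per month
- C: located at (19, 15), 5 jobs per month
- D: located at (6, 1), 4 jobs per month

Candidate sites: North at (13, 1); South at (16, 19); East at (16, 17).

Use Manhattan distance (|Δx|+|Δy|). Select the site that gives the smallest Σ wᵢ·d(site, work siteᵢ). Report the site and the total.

Total weighted distance at each candidate:
  North (13, 1): total = 1352
  South (16, 19): total = 875
  East (16, 17): total = 921
Minimum is at South with total 875 blocks.

South, total 875 blocks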